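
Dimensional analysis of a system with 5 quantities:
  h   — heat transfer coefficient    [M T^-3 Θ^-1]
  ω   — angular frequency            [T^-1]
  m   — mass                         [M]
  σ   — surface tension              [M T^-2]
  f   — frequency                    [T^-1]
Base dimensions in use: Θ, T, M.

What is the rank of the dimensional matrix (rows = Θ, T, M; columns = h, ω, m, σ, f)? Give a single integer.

Exponent matrix [Θ,T,M] × [h,ω,m,σ,f]:
  Θ: [-1  0  0  0  0]
  T: [-3 -1  0 -2 -1]
  M: [ 1  0  1  1  0]
RREF → pivots at {h,ω,m} ⇒ r = 3

3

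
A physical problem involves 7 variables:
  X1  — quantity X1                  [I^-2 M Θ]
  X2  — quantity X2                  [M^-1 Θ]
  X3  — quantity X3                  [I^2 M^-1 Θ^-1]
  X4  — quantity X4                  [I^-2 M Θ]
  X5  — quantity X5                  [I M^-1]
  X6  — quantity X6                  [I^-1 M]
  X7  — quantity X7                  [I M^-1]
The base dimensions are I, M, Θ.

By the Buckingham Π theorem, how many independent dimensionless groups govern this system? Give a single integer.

5

Write exponents as rows I,M,Θ / cols X1,X2,X3,X4,X5,X6,X7:
  I: [-2  0  2 -2  1 -1  1]
  M: [ 1 -1 -1  1 -1  1 -1]
  Θ: [ 1  1 -1  1  0  0  0]
RREF → pivots at {X1,X2} ⇒ r = 2
n=7, r=2 ⇒ 5 dimensionless groups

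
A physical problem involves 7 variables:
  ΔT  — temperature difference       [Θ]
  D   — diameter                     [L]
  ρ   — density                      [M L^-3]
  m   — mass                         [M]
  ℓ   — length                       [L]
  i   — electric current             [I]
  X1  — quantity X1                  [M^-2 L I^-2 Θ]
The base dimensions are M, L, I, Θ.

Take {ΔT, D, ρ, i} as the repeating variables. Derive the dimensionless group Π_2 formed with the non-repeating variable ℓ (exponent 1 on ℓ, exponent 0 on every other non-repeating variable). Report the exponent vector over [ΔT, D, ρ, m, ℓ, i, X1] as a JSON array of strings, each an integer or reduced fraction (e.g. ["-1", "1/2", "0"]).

Write exponents as rows M,L,I,Θ / cols ΔT,D,ρ,m,ℓ,i,X1:
  M: [ 0  0  1  1  0  0 -2]
  L: [ 0  1 -3  0  1  0  1]
  I: [ 0  0  0  0  0  1 -2]
  Θ: [ 1  0  0  0  0  0  1]
RREF → pivots at {ΔT,D,ρ,i} ⇒ r = 4
Repeat: ΔT,D,ρ,i; free: m,ℓ,X1
RREF:
  r0: [   1    0    0    0    0    0    1]
  r1: [   0    1    0    3    1    0   -5]
  r2: [   0    0    1    1    0    0   -2]
  r3: [   0    0    0    0    0    1   -2]
Fix exponent of ℓ at 1, m at 0, X1 at 0; solve each RREF row for its pivot's exponent:
  r0: exp(ΔT) + (0)·1 = 0 ⇒ exp(ΔT) = 0
  r1: exp(D) + (1)·1 = 0 ⇒ exp(D) = -1
  r2: exp(ρ) + (0)·1 = 0 ⇒ exp(ρ) = 0
  r3: exp(i) + (0)·1 = 0 ⇒ exp(i) = 0
Π_2 = D^-1 · ℓ

["0", "-1", "0", "0", "1", "0", "0"]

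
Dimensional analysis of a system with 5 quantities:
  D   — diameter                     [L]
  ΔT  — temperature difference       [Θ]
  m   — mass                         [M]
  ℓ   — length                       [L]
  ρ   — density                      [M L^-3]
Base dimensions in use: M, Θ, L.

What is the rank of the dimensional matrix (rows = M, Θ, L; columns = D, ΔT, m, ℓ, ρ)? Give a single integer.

3

Exponent matrix [M,Θ,L] × [D,ΔT,m,ℓ,ρ]:
  M: [ 0  0  1  0  1]
  Θ: [ 0  1  0  0  0]
  L: [ 1  0  0  1 -3]
Row reduction gives pivot columns D,ΔT,m; rank = 3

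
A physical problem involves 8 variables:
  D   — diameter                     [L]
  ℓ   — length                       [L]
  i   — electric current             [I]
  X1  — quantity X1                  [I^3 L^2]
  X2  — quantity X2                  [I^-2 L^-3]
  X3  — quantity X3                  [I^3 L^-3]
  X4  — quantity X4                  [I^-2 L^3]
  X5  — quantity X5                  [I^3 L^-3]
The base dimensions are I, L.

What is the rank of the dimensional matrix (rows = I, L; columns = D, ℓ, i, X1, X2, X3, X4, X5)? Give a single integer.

2

Dimensional matrix (I×L by D×ℓ×i×X1×X2×X3×X4×X5):
  I: [ 0  0  1  3 -2  3 -2  3]
  L: [ 1  1  0  2 -3 -3  3 -3]
Echelon form has 2 nonzero rows (pivots: D,i)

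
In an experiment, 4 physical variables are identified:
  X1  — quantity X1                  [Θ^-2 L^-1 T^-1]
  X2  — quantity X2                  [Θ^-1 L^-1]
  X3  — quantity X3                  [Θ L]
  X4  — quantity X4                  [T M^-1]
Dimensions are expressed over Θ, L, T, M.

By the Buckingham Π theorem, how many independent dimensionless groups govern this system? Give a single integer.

Exponent matrix [Θ,L,T,M] × [X1,X2,X3,X4]:
  Θ: [-2 -1  1  0]
  L: [-1 -1  1  0]
  T: [-1  0  0  1]
  M: [ 0  0  0 -1]
Row reduction gives pivot columns X1,X2,X4; rank = 3
Π count = n − r = 4 − 3 = 1

1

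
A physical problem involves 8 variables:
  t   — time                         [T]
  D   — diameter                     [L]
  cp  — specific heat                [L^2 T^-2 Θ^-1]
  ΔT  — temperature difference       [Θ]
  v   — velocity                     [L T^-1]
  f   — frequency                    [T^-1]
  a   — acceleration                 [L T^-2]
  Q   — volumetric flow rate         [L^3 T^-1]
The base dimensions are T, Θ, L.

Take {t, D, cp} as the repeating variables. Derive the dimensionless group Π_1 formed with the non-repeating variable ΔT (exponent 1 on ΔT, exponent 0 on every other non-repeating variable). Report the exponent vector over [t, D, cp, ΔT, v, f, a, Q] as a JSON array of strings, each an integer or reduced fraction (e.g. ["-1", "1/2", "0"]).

["2", "-2", "1", "1", "0", "0", "0", "0"]

Exponent matrix [T,Θ,L] × [t,D,cp,ΔT,v,f,a,Q]:
  T: [ 1  0 -2  0 -1 -1 -2 -1]
  Θ: [ 0  0 -1  1  0  0  0  0]
  L: [ 0  1  2  0  1  0  1  3]
Row reduction gives pivot columns t,D,cp; rank = 3
Repeat: t,D,cp; free: ΔT,v,f,a,Q
RREF:
  r0: [   1    0    0   -2   -1   -1   -2   -1]
  r1: [   0    1    0    2    1    0    1    3]
  r2: [   0    0    1   -1    0    0    0    0]
Fix exponent of ΔT at 1, v at 0, f at 0, a at 0, Q at 0; solve each RREF row for its pivot's exponent:
  r0: exp(t) + (-2)·1 = 0 ⇒ exp(t) = 2
  r1: exp(D) + (2)·1 = 0 ⇒ exp(D) = -2
  r2: exp(cp) + (-1)·1 = 0 ⇒ exp(cp) = 1
Π_1 = t^2 · D^-2 · cp · ΔT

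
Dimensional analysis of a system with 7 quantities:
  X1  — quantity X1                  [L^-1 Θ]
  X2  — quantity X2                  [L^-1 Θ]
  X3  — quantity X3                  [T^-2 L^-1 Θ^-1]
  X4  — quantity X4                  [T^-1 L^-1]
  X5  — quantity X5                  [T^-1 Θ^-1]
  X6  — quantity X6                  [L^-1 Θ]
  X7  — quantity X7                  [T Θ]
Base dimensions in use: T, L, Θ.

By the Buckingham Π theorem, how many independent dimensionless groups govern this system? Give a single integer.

5

Write exponents as rows T,L,Θ / cols X1,X2,X3,X4,X5,X6,X7:
  T: [ 0  0 -2 -1 -1  0  1]
  L: [-1 -1 -1 -1  0 -1  0]
  Θ: [ 1  1 -1  0 -1  1  1]
Echelon form has 2 nonzero rows (pivots: X1,X3)
7 vars − rank 2 = 5 Π groups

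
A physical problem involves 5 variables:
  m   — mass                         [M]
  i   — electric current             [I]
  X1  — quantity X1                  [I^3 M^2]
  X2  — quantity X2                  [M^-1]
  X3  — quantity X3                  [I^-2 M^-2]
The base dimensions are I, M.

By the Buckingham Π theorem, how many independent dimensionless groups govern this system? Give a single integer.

Exponent matrix [I,M] × [m,i,X1,X2,X3]:
  I: [ 0  1  3  0 -2]
  M: [ 1  0  2 -1 -2]
Row reduction gives pivot columns m,i; rank = 2
Π count = n − r = 5 − 2 = 3

3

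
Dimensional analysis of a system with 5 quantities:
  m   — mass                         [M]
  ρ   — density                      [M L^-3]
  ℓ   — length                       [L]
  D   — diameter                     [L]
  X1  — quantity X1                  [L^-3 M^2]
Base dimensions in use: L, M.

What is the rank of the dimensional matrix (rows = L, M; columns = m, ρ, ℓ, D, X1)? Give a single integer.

2

Write exponents as rows L,M / cols m,ρ,ℓ,D,X1:
  L: [ 0 -3  1  1 -3]
  M: [ 1  1  0  0  2]
Row reduction gives pivot columns m,ρ; rank = 2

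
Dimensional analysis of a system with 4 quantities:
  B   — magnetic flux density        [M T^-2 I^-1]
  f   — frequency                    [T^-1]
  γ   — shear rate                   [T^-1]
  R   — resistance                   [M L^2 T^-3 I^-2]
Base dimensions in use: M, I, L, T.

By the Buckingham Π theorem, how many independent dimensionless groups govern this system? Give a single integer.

Dimensional matrix (M×I×L×T by B×f×γ×R):
  M: [ 1  0  0  1]
  I: [-1  0  0 -2]
  L: [ 0  0  0  2]
  T: [-2 -1 -1 -3]
Echelon form has 3 nonzero rows (pivots: B,f,R)
4 vars − rank 3 = 1 Π group

1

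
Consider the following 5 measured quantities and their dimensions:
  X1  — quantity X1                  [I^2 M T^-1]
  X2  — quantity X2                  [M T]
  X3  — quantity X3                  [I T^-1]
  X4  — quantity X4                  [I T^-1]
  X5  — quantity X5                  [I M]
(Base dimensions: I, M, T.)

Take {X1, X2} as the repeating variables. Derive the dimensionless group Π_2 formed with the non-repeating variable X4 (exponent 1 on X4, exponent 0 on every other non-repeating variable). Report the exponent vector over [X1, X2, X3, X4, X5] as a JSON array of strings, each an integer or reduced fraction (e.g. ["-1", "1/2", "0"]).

["-1/2", "1/2", "0", "1", "0"]

Dimensional matrix (I×M×T by X1×X2×X3×X4×X5):
  I: [ 2  0  1  1  1]
  M: [ 1  1  0  0  1]
  T: [-1  1 -1 -1  0]
Row reduction gives pivot columns X1,X2; rank = 2
Repeat: X1,X2; free: X3,X4,X5
RREF:
  r0: [   1    0  1/2  1/2  1/2]
  r1: [   0    1 -1/2 -1/2  1/2]
  r2: [   0    0    0    0    0]
Fix exponent of X4 at 1, X3 at 0, X5 at 0; solve each RREF row for its pivot's exponent:
  r0: exp(X1) + (1/2)·1 = 0 ⇒ exp(X1) = -1/2
  r1: exp(X2) + (-1/2)·1 = 0 ⇒ exp(X2) = 1/2
Π_2 = X1^(-1/2) · X2^(1/2) · X4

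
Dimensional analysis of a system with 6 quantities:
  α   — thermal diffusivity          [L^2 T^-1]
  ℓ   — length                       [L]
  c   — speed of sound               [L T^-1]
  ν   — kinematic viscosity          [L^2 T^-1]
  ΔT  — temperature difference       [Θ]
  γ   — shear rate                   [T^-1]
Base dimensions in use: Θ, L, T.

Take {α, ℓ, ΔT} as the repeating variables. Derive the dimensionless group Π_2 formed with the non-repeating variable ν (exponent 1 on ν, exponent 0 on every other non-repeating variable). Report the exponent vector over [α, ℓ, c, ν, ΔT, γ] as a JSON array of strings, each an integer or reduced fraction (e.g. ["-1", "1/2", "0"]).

["-1", "0", "0", "1", "0", "0"]

Dimensional matrix (Θ×L×T by α×ℓ×c×ν×ΔT×γ):
  Θ: [ 0  0  0  0  1  0]
  L: [ 2  1  1  2  0  0]
  T: [-1  0 -1 -1  0 -1]
Echelon form has 3 nonzero rows (pivots: α,ℓ,ΔT)
Pivot set = {α,ℓ,ΔT}, free = {c,ν,γ}
RREF:
  r0: [   1    0    1    1    0    1]
  r1: [   0    1   -1    0    0   -2]
  r2: [   0    0    0    0    1    0]
Fix exponent of ν at 1, c at 0, γ at 0; solve each RREF row for its pivot's exponent:
  r0: exp(α) + (1)·1 = 0 ⇒ exp(α) = -1
  r1: exp(ℓ) + (0)·1 = 0 ⇒ exp(ℓ) = 0
  r2: exp(ΔT) + (0)·1 = 0 ⇒ exp(ΔT) = 0
Π_2 = α^-1 · ν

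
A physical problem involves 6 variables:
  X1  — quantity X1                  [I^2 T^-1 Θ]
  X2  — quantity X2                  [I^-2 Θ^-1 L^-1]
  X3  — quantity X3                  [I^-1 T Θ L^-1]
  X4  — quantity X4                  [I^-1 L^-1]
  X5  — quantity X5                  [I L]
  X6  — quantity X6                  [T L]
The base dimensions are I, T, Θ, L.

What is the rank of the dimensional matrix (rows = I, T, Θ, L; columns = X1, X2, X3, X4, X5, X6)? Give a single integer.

Exponent matrix [I,T,Θ,L] × [X1,X2,X3,X4,X5,X6]:
  I: [ 2 -2 -1 -1  1  0]
  T: [-1  0  1  0  0  1]
  Θ: [ 1 -1  1  0  0  0]
  L: [ 0 -1 -1 -1  1  1]
RREF → pivots at {X1,X2,X3} ⇒ r = 3

3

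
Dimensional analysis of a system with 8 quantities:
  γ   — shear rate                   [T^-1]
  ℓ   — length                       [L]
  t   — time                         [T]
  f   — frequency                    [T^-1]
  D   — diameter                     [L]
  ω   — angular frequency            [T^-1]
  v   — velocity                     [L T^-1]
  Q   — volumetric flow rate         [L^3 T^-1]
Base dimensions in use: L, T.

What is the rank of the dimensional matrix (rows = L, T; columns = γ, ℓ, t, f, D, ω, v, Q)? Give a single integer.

2

Exponent matrix [L,T] × [γ,ℓ,t,f,D,ω,v,Q]:
  L: [ 0  1  0  0  1  0  1  3]
  T: [-1  0  1 -1  0 -1 -1 -1]
Row reduction gives pivot columns γ,ℓ; rank = 2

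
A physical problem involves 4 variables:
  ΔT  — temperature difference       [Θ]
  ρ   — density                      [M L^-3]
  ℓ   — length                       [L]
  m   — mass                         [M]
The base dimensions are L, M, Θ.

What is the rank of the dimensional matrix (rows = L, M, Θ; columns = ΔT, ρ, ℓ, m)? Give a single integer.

3

Write exponents as rows L,M,Θ / cols ΔT,ρ,ℓ,m:
  L: [ 0 -3  1  0]
  M: [ 0  1  0  1]
  Θ: [ 1  0  0  0]
Row reduction gives pivot columns ΔT,ρ,ℓ; rank = 3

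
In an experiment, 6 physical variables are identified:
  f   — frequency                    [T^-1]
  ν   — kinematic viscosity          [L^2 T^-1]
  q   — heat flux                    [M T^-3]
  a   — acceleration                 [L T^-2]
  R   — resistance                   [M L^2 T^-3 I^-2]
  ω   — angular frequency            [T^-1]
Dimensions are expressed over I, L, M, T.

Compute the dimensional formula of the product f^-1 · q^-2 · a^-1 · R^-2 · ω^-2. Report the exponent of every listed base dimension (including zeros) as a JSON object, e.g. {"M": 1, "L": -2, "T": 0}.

{"I": 4, "L": -5, "M": -4, "T": 17}

Exponent matrix [I,L,M,T] × [f,ν,q,a,R,ω]:
  I: [ 0  0  0  0 -2  0]
  L: [ 0  2  0  1  2  0]
  M: [ 0  0  1  0  1  0]
  T: [-1 -1 -3 -2 -3 -1]
  [I]: (-1)·0+(-2)·0+(-1)·0+(-2)·-2+(-2)·0 = 4
  [L]: (-1)·0+(-2)·0+(-1)·1+(-2)·2+(-2)·0 = -5
  [M]: (-1)·0+(-2)·1+(-1)·0+(-2)·1+(-2)·0 = -4
  [T]: (-1)·-1+(-2)·-3+(-1)·-2+(-2)·-3+(-2)·-1 = 17
⇒ I^4 L^-5 M^-4 T^17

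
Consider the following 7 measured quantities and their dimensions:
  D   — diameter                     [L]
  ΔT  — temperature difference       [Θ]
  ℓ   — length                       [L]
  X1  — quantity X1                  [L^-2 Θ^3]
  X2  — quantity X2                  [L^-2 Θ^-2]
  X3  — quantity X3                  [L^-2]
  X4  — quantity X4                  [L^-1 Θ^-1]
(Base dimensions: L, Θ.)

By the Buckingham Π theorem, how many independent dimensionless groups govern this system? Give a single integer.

5

Write exponents as rows L,Θ / cols D,ΔT,ℓ,X1,X2,X3,X4:
  L: [ 1  0  1 -2 -2 -2 -1]
  Θ: [ 0  1  0  3 -2  0 -1]
RREF → pivots at {D,ΔT} ⇒ r = 2
Π count = n − r = 7 − 2 = 5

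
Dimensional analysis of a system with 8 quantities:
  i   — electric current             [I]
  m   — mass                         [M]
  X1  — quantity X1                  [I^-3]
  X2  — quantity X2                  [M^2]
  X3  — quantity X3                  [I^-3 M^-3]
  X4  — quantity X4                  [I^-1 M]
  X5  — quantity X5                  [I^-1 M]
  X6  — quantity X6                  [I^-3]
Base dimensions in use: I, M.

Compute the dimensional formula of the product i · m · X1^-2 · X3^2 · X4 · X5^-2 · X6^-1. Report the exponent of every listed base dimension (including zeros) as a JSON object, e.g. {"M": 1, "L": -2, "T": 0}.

Write exponents as rows I,M / cols i,m,X1,X2,X3,X4,X5,X6:
  I: [ 1  0 -3  0 -3 -1 -1 -3]
  M: [ 0  1  0  2 -3  1  1  0]
  [I]: (1)·1+(1)·0+(-2)·-3+(2)·-3+(1)·-1+(-2)·-1+(-1)·-3 = 5
  [M]: (1)·0+(1)·1+(-2)·0+(2)·-3+(1)·1+(-2)·1+(-1)·0 = -6
⇒ I^5 M^-6

{"I": 5, "M": -6}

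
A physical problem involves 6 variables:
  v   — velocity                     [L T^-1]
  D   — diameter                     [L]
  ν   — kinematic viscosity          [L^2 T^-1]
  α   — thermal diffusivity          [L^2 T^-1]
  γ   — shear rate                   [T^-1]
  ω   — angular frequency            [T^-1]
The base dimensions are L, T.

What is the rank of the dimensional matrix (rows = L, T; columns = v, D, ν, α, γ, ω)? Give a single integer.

2

Write exponents as rows L,T / cols v,D,ν,α,γ,ω:
  L: [ 1  1  2  2  0  0]
  T: [-1  0 -1 -1 -1 -1]
Echelon form has 2 nonzero rows (pivots: v,D)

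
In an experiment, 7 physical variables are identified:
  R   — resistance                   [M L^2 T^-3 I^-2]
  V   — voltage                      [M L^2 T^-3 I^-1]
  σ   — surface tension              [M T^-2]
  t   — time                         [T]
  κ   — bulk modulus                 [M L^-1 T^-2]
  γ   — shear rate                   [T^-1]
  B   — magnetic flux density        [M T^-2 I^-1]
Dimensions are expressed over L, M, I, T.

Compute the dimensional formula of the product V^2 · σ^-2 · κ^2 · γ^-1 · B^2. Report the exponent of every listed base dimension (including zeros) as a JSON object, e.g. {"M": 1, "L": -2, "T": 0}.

{"L": 2, "M": 4, "I": -4, "T": -9}

Dimensional matrix (L×M×I×T by R×V×σ×t×κ×γ×B):
  L: [ 2  2  0  0 -1  0  0]
  M: [ 1  1  1  0  1  0  1]
  I: [-2 -1  0  0  0  0 -1]
  T: [-3 -3 -2  1 -2 -1 -2]
  [L]: (2)·2+(-2)·0+(2)·-1+(-1)·0+(2)·0 = 2
  [M]: (2)·1+(-2)·1+(2)·1+(-1)·0+(2)·1 = 4
  [I]: (2)·-1+(-2)·0+(2)·0+(-1)·0+(2)·-1 = -4
  [T]: (2)·-3+(-2)·-2+(2)·-2+(-1)·-1+(2)·-2 = -9
⇒ L^2 M^4 I^-4 T^-9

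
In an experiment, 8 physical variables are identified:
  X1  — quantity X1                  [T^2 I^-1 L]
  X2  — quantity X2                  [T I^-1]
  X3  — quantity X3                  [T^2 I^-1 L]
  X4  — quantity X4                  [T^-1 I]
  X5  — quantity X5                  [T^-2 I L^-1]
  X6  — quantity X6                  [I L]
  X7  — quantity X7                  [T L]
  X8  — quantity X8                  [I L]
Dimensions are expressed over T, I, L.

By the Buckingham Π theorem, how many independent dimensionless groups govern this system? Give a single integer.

Exponent matrix [T,I,L] × [X1,X2,X3,X4,X5,X6,X7,X8]:
  T: [ 2  1  2 -1 -2  0  1  0]
  I: [-1 -1 -1  1  1  1  0  1]
  L: [ 1  0  1  0 -1  1  1  1]
Echelon form has 2 nonzero rows (pivots: X1,X2)
8 vars − rank 2 = 6 Π groups

6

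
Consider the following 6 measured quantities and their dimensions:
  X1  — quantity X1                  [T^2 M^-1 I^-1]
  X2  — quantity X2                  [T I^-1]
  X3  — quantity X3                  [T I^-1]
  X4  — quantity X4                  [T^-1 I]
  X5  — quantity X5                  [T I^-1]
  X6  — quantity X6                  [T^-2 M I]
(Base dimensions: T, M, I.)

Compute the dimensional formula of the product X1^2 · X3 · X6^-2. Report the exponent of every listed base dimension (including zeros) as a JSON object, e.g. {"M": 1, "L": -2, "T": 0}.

Dimensional matrix (T×M×I by X1×X2×X3×X4×X5×X6):
  T: [ 2  1  1 -1  1 -2]
  M: [-1  0  0  0  0  1]
  I: [-1 -1 -1  1 -1  1]
  [T]: (2)·2+(1)·1+(-2)·-2 = 9
  [M]: (2)·-1+(1)·0+(-2)·1 = -4
  [I]: (2)·-1+(1)·-1+(-2)·1 = -5
⇒ T^9 M^-4 I^-5

{"T": 9, "M": -4, "I": -5}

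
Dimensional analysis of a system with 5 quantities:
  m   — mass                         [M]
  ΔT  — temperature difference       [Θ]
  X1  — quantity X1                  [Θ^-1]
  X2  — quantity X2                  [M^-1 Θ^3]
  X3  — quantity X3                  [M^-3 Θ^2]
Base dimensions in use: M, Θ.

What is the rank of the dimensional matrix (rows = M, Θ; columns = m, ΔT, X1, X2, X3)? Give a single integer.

Dimensional matrix (M×Θ by m×ΔT×X1×X2×X3):
  M: [ 1  0  0 -1 -3]
  Θ: [ 0  1 -1  3  2]
Echelon form has 2 nonzero rows (pivots: m,ΔT)

2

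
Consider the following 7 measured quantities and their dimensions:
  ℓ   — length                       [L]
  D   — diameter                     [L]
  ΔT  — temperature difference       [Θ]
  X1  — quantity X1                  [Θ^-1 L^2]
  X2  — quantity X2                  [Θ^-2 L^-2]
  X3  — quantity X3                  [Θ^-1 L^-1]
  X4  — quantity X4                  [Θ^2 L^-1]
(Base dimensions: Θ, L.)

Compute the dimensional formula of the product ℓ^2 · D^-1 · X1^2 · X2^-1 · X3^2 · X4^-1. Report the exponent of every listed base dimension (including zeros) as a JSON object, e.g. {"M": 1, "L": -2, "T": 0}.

{"Θ": -4, "L": 6}

Write exponents as rows Θ,L / cols ℓ,D,ΔT,X1,X2,X3,X4:
  Θ: [ 0  0  1 -1 -2 -1  2]
  L: [ 1  1  0  2 -2 -1 -1]
  [Θ]: (2)·0+(-1)·0+(2)·-1+(-1)·-2+(2)·-1+(-1)·2 = -4
  [L]: (2)·1+(-1)·1+(2)·2+(-1)·-2+(2)·-1+(-1)·-1 = 6
⇒ Θ^-4 L^6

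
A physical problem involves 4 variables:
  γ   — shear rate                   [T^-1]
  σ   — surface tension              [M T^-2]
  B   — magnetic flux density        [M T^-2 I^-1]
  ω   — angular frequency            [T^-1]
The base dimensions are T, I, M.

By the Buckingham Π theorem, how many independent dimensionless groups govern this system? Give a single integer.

1

Write exponents as rows T,I,M / cols γ,σ,B,ω:
  T: [-1 -2 -2 -1]
  I: [ 0  0 -1  0]
  M: [ 0  1  1  0]
RREF → pivots at {γ,σ,B} ⇒ r = 3
Π count = n − r = 4 − 3 = 1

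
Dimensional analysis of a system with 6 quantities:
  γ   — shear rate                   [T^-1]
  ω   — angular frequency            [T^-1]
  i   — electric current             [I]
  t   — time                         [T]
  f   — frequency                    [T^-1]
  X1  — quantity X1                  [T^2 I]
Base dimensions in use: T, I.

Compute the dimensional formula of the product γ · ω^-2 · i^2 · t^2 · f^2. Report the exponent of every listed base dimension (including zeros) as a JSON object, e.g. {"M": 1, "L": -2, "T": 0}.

{"T": 1, "I": 2}

Exponent matrix [T,I] × [γ,ω,i,t,f,X1]:
  T: [-1 -1  0  1 -1  2]
  I: [ 0  0  1  0  0  1]
  [T]: (1)·-1+(-2)·-1+(2)·0+(2)·1+(2)·-1 = 1
  [I]: (1)·0+(-2)·0+(2)·1+(2)·0+(2)·0 = 2
⇒ T I^2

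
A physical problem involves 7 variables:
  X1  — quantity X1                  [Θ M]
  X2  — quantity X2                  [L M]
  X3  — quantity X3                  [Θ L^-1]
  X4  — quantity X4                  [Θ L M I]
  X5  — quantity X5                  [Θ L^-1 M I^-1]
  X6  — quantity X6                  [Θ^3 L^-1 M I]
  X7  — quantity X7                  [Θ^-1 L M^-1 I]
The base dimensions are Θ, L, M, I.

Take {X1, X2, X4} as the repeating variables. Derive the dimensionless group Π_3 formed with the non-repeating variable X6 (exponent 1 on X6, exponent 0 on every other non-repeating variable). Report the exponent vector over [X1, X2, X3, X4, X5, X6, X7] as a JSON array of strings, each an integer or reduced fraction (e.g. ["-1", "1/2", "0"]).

Write exponents as rows Θ,L,M,I / cols X1,X2,X3,X4,X5,X6,X7:
  Θ: [ 1  0  1  1  1  3 -1]
  L: [ 0  1 -1  1 -1 -1  1]
  M: [ 1  1  0  1  1  1 -1]
  I: [ 0  0  0  1 -1  1  1]
RREF → pivots at {X1,X2,X4} ⇒ r = 3
Repeat: X1,X2,X4; free: X3,X5,X6,X7
RREF:
  r0: [   1    0    1    0    2    2   -2]
  r1: [   0    1   -1    0    0   -2    0]
  r2: [   0    0    0    1   -1    1    1]
  r3: [   0    0    0    0    0    0    0]
Fix exponent of X6 at 1, X3 at 0, X5 at 0, X7 at 0; solve each RREF row for its pivot's exponent:
  r0: exp(X1) + (2)·1 = 0 ⇒ exp(X1) = -2
  r1: exp(X2) + (-2)·1 = 0 ⇒ exp(X2) = 2
  r2: exp(X4) + (1)·1 = 0 ⇒ exp(X4) = -1
Π_3 = X1^-2 · X2^2 · X4^-1 · X6

["-2", "2", "0", "-1", "0", "1", "0"]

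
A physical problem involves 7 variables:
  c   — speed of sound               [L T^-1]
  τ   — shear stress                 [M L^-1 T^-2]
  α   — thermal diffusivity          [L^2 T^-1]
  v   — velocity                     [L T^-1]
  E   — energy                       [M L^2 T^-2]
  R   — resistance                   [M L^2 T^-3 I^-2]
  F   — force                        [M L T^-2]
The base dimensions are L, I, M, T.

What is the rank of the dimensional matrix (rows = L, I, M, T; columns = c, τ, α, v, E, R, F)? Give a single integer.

Exponent matrix [L,I,M,T] × [c,τ,α,v,E,R,F]:
  L: [ 1 -1  2  1  2  2  1]
  I: [ 0  0  0  0  0 -2  0]
  M: [ 0  1  0  0  1  1  1]
  T: [-1 -2 -1 -1 -2 -3 -2]
Row reduction gives pivot columns c,τ,α,R; rank = 4

4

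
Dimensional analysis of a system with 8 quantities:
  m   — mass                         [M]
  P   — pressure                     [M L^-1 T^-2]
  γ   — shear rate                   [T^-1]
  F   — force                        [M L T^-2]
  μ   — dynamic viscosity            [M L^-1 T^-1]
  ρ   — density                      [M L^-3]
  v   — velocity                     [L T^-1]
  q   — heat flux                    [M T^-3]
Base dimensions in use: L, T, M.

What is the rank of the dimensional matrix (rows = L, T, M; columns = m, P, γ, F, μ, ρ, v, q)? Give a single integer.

Dimensional matrix (L×T×M by m×P×γ×F×μ×ρ×v×q):
  L: [ 0 -1  0  1 -1 -3  1  0]
  T: [ 0 -2 -1 -2 -1  0 -1 -3]
  M: [ 1  1  0  1  1  1  0  1]
Echelon form has 3 nonzero rows (pivots: m,P,γ)

3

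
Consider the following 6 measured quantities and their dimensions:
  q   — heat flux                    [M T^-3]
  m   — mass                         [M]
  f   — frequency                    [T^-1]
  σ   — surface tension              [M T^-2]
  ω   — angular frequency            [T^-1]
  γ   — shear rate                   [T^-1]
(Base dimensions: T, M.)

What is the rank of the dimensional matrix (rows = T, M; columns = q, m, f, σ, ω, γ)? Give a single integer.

Write exponents as rows T,M / cols q,m,f,σ,ω,γ:
  T: [-3  0 -1 -2 -1 -1]
  M: [ 1  1  0  1  0  0]
RREF → pivots at {q,m} ⇒ r = 2

2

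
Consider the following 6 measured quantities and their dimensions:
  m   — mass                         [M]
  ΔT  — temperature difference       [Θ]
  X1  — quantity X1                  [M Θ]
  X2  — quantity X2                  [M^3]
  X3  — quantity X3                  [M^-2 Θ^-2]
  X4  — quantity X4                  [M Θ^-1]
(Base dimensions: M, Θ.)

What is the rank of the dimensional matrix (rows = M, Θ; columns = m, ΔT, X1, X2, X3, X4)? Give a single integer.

2

Write exponents as rows M,Θ / cols m,ΔT,X1,X2,X3,X4:
  M: [ 1  0  1  3 -2  1]
  Θ: [ 0  1  1  0 -2 -1]
RREF → pivots at {m,ΔT} ⇒ r = 2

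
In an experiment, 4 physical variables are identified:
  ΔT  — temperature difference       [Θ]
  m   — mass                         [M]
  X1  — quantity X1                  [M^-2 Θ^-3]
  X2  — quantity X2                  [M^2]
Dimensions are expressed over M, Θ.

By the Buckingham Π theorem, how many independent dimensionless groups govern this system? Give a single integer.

2

Write exponents as rows M,Θ / cols ΔT,m,X1,X2:
  M: [ 0  1 -2  2]
  Θ: [ 1  0 -3  0]
Echelon form has 2 nonzero rows (pivots: ΔT,m)
n=4, r=2 ⇒ 2 dimensionless groups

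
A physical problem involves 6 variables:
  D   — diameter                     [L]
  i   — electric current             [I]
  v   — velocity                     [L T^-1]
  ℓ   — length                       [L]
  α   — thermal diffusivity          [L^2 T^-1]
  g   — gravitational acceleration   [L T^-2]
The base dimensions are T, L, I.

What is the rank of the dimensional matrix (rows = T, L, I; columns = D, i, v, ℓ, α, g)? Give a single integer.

Write exponents as rows T,L,I / cols D,i,v,ℓ,α,g:
  T: [ 0  0 -1  0 -1 -2]
  L: [ 1  0  1  1  2  1]
  I: [ 0  1  0  0  0  0]
Echelon form has 3 nonzero rows (pivots: D,i,v)

3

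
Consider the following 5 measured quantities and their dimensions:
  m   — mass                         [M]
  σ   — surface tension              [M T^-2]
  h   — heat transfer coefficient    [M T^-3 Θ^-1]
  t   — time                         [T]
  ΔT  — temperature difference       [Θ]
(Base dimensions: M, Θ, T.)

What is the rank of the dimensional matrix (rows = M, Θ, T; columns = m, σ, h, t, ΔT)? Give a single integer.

Dimensional matrix (M×Θ×T by m×σ×h×t×ΔT):
  M: [ 1  1  1  0  0]
  Θ: [ 0  0 -1  0  1]
  T: [ 0 -2 -3  1  0]
Row reduction gives pivot columns m,σ,h; rank = 3

3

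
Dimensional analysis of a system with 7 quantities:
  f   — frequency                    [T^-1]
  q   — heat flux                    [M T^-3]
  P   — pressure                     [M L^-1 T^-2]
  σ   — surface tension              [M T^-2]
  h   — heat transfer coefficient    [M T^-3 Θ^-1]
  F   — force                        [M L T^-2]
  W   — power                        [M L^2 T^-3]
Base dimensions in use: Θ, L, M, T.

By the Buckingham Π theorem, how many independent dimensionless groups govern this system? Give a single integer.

Write exponents as rows Θ,L,M,T / cols f,q,P,σ,h,F,W:
  Θ: [ 0  0  0  0 -1  0  0]
  L: [ 0  0 -1  0  0  1  2]
  M: [ 0  1  1  1  1  1  1]
  T: [-1 -3 -2 -2 -3 -2 -3]
Echelon form has 4 nonzero rows (pivots: f,q,P,h)
n=7, r=4 ⇒ 3 dimensionless groups

3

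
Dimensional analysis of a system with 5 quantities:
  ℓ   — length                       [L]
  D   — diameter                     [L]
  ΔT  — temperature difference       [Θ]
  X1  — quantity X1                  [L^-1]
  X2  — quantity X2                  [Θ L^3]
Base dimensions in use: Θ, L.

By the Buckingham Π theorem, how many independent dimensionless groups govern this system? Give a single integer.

3

Exponent matrix [Θ,L] × [ℓ,D,ΔT,X1,X2]:
  Θ: [ 0  0  1  0  1]
  L: [ 1  1  0 -1  3]
RREF → pivots at {ℓ,ΔT} ⇒ r = 2
Π count = n − r = 5 − 2 = 3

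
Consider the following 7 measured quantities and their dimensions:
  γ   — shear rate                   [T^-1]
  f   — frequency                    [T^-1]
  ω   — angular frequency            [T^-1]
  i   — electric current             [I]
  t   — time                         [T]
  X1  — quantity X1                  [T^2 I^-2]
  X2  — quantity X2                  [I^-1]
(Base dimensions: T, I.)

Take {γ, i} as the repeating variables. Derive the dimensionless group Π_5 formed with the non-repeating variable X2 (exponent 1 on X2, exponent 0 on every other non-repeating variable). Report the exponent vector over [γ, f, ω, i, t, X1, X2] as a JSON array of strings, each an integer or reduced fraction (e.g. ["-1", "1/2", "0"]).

["0", "0", "0", "1", "0", "0", "1"]

Exponent matrix [T,I] × [γ,f,ω,i,t,X1,X2]:
  T: [-1 -1 -1  0  1  2  0]
  I: [ 0  0  0  1  0 -2 -1]
Echelon form has 2 nonzero rows (pivots: γ,i)
Repeat: γ,i; free: f,ω,t,X1,X2
RREF:
  r0: [   1    1    1    0   -1   -2    0]
  r1: [   0    0    0    1    0   -2   -1]
Fix exponent of X2 at 1, f at 0, ω at 0, t at 0, X1 at 0; solve each RREF row for its pivot's exponent:
  r0: exp(γ) + (0)·1 = 0 ⇒ exp(γ) = 0
  r1: exp(i) + (-1)·1 = 0 ⇒ exp(i) = 1
Π_5 = i · X2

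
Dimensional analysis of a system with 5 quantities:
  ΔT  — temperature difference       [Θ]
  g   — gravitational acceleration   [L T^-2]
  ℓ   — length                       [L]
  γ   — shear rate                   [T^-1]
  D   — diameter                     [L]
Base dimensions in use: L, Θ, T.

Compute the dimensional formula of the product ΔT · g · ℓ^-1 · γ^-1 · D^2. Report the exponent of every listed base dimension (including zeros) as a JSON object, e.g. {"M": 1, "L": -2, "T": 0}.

Dimensional matrix (L×Θ×T by ΔT×g×ℓ×γ×D):
  L: [ 0  1  1  0  1]
  Θ: [ 1  0  0  0  0]
  T: [ 0 -2  0 -1  0]
  [L]: (1)·0+(1)·1+(-1)·1+(-1)·0+(2)·1 = 2
  [Θ]: (1)·1+(1)·0+(-1)·0+(-1)·0+(2)·0 = 1
  [T]: (1)·0+(1)·-2+(-1)·0+(-1)·-1+(2)·0 = -1
⇒ L^2 Θ T^-1

{"L": 2, "Θ": 1, "T": -1}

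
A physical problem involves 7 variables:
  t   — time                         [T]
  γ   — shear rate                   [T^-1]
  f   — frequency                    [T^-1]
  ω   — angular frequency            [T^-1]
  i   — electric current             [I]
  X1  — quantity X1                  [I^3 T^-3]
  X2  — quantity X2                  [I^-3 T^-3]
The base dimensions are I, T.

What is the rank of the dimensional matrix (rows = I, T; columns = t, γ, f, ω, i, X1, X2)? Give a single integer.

Exponent matrix [I,T] × [t,γ,f,ω,i,X1,X2]:
  I: [ 0  0  0  0  1  3 -3]
  T: [ 1 -1 -1 -1  0 -3 -3]
Echelon form has 2 nonzero rows (pivots: t,i)

2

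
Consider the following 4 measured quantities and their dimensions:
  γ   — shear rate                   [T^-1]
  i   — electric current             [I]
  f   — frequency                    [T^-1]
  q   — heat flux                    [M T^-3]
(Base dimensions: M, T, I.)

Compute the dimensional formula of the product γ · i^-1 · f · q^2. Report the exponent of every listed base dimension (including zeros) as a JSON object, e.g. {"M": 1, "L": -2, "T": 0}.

{"M": 2, "T": -8, "I": -1}

Dimensional matrix (M×T×I by γ×i×f×q):
  M: [ 0  0  0  1]
  T: [-1  0 -1 -3]
  I: [ 0  1  0  0]
  [M]: (1)·0+(-1)·0+(1)·0+(2)·1 = 2
  [T]: (1)·-1+(-1)·0+(1)·-1+(2)·-3 = -8
  [I]: (1)·0+(-1)·1+(1)·0+(2)·0 = -1
⇒ M^2 T^-8 I^-1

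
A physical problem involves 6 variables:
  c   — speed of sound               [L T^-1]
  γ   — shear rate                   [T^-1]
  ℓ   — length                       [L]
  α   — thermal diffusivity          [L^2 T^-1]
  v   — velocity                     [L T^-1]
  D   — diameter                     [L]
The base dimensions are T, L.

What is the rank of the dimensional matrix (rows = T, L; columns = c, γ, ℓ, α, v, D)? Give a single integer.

Dimensional matrix (T×L by c×γ×ℓ×α×v×D):
  T: [-1 -1  0 -1 -1  0]
  L: [ 1  0  1  2  1  1]
Row reduction gives pivot columns c,γ; rank = 2

2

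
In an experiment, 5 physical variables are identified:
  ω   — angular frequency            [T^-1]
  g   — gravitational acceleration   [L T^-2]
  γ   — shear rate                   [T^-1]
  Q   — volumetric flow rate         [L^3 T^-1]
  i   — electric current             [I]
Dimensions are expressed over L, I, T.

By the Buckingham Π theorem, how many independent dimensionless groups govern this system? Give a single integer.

2

Write exponents as rows L,I,T / cols ω,g,γ,Q,i:
  L: [ 0  1  0  3  0]
  I: [ 0  0  0  0  1]
  T: [-1 -2 -1 -1  0]
RREF → pivots at {ω,g,i} ⇒ r = 3
n=5, r=3 ⇒ 2 dimensionless groups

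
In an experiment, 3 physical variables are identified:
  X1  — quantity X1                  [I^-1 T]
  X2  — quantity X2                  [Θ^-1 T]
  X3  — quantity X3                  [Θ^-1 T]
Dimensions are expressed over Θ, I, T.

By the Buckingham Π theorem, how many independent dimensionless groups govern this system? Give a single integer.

1

Dimensional matrix (Θ×I×T by X1×X2×X3):
  Θ: [ 0 -1 -1]
  I: [-1  0  0]
  T: [ 1  1  1]
RREF → pivots at {X1,X2} ⇒ r = 2
Π count = n − r = 3 − 2 = 1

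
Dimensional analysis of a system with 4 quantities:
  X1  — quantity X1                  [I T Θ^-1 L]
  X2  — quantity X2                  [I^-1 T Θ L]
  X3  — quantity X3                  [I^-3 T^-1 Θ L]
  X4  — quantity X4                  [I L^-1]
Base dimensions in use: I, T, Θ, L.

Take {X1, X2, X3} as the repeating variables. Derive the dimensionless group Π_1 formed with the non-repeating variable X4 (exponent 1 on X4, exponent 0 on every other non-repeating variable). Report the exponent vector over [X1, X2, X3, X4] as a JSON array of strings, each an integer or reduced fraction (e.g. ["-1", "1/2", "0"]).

["1/2", "0", "1/2", "1"]

Write exponents as rows I,T,Θ,L / cols X1,X2,X3,X4:
  I: [ 1 -1 -3  1]
  T: [ 1  1 -1  0]
  Θ: [-1  1  1  0]
  L: [ 1  1  1 -1]
RREF → pivots at {X1,X2,X3} ⇒ r = 3
Repeat: X1,X2,X3; free: X4
RREF:
  r0: [   1    0    0 -1/2]
  r1: [   0    1    0    0]
  r2: [   0    0    1 -1/2]
  r3: [   0    0    0    0]
Fix exponent of X4 at 1; solve each RREF row for its pivot's exponent:
  r0: exp(X1) + (-1/2)·1 = 0 ⇒ exp(X1) = 1/2
  r1: exp(X2) + (0)·1 = 0 ⇒ exp(X2) = 0
  r2: exp(X3) + (-1/2)·1 = 0 ⇒ exp(X3) = 1/2
Π_1 = X1^(1/2) · X3^(1/2) · X4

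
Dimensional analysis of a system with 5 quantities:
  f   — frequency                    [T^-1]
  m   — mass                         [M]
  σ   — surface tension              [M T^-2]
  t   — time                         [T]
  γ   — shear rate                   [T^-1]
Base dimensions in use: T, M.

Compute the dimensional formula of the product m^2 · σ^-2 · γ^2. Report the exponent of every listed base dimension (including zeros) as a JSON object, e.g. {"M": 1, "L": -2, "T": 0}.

Write exponents as rows T,M / cols f,m,σ,t,γ:
  T: [-1  0 -2  1 -1]
  M: [ 0  1  1  0  0]
  [T]: (2)·0+(-2)·-2+(2)·-1 = 2
  [M]: (2)·1+(-2)·1+(2)·0 = 0
⇒ T^2

{"T": 2, "M": 0}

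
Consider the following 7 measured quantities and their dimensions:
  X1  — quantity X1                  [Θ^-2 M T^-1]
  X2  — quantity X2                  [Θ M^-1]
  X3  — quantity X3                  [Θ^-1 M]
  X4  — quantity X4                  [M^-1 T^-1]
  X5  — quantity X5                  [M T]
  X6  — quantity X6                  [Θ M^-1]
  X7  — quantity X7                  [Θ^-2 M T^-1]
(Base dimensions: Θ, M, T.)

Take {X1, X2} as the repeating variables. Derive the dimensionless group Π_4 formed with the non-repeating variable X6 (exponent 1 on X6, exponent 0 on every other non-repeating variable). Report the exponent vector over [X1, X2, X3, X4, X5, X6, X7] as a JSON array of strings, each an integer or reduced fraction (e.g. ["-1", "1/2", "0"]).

Exponent matrix [Θ,M,T] × [X1,X2,X3,X4,X5,X6,X7]:
  Θ: [-2  1 -1  0  0  1 -2]
  M: [ 1 -1  1 -1  1 -1  1]
  T: [-1  0  0 -1  1  0 -1]
Echelon form has 2 nonzero rows (pivots: X1,X2)
Pivot set = {X1,X2}, free = {X3,X4,X5,X6,X7}
RREF:
  r0: [   1    0    0    1   -1    0    1]
  r1: [   0    1   -1    2   -2    1    0]
  r2: [   0    0    0    0    0    0    0]
Fix exponent of X6 at 1, X3 at 0, X4 at 0, X5 at 0, X7 at 0; solve each RREF row for its pivot's exponent:
  r0: exp(X1) + (0)·1 = 0 ⇒ exp(X1) = 0
  r1: exp(X2) + (1)·1 = 0 ⇒ exp(X2) = -1
Π_4 = X2^-1 · X6

["0", "-1", "0", "0", "0", "1", "0"]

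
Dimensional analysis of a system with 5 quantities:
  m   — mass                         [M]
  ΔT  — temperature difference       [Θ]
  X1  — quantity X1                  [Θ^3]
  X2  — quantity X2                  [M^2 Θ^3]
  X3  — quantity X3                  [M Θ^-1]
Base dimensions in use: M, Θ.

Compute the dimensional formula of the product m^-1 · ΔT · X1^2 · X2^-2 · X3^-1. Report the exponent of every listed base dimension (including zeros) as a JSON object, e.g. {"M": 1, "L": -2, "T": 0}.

Exponent matrix [M,Θ] × [m,ΔT,X1,X2,X3]:
  M: [ 1  0  0  2  1]
  Θ: [ 0  1  3  3 -1]
  [M]: (-1)·1+(1)·0+(2)·0+(-2)·2+(-1)·1 = -6
  [Θ]: (-1)·0+(1)·1+(2)·3+(-2)·3+(-1)·-1 = 2
⇒ M^-6 Θ^2

{"M": -6, "Θ": 2}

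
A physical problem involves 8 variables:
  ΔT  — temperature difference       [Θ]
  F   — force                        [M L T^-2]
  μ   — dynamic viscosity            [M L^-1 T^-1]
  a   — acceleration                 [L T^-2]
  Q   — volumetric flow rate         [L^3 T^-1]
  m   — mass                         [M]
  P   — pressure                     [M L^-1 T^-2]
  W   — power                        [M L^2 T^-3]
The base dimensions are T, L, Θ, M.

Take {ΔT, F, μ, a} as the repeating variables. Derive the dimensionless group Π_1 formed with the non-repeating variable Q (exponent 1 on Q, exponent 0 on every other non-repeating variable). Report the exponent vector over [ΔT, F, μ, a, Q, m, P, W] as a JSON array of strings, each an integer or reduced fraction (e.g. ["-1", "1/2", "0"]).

Write exponents as rows T,L,Θ,M / cols ΔT,F,μ,a,Q,m,P,W:
  T: [ 0 -2 -1 -2 -1  0 -2 -3]
  L: [ 0  1 -1  1  3  0 -1  2]
  Θ: [ 1  0  0  0  0  0  0  0]
  M: [ 0  1  1  0  0  1  1  1]
Row reduction gives pivot columns ΔT,F,μ,a; rank = 4
Repeat: ΔT,F,μ,a; free: Q,m,P,W
RREF:
  r0: [   1    0    0    0    0    0    0    0]
  r1: [   0    1    0    0  5/3    1 -1/3  4/3]
  r2: [   0    0    1    0 -5/3    0  4/3 -1/3]
  r3: [   0    0    0    1 -1/3   -1  2/3  1/3]
Fix exponent of Q at 1, m at 0, P at 0, W at 0; solve each RREF row for its pivot's exponent:
  r0: exp(ΔT) + (0)·1 = 0 ⇒ exp(ΔT) = 0
  r1: exp(F) + (5/3)·1 = 0 ⇒ exp(F) = -5/3
  r2: exp(μ) + (-5/3)·1 = 0 ⇒ exp(μ) = 5/3
  r3: exp(a) + (-1/3)·1 = 0 ⇒ exp(a) = 1/3
Π_1 = F^(-5/3) · μ^(5/3) · a^(1/3) · Q

["0", "-5/3", "5/3", "1/3", "1", "0", "0", "0"]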